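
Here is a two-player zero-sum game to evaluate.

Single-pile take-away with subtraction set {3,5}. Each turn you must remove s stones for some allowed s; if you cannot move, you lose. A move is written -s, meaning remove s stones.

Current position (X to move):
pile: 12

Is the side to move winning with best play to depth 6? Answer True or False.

[12] X move#1: -3:+1/9*, -5:-1/7
[9] O move#2: -3:-1/6*, -5:-1/4
[6] X move#3: -3:-1/3, -5:+1/1*
[1] end (terminal -1, O#4); searched 12 to 6

X winning at [12]: True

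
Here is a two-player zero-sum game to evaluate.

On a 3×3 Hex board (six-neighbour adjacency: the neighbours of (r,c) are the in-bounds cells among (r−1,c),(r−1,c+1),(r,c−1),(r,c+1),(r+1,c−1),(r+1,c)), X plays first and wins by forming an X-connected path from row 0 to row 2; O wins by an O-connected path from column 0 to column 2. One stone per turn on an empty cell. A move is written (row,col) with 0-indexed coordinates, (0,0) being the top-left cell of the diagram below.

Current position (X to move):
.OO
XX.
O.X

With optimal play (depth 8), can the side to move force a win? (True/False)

X winning at [.OO/XX./O.X]: True

[.OO/XX./O.X] X move#1: (0,0):+1/XOO/XX./O.X*, (1,2):-1/.OO/XXX/O.X, (2,1):-1/.OO/XX./OXX
[XOO/XX./O.X] O move#2: (1,2):-1/XOO/XXO/O.X*, (2,1):-1/XOO/XX./OOX
[XOO/XXO/O.X] X move#3: (2,1):+1/XOO/XXO/OXX*
[XOO/XXO/OXX] end (terminal -1, O#4); searched .OO/XX./O.X to 8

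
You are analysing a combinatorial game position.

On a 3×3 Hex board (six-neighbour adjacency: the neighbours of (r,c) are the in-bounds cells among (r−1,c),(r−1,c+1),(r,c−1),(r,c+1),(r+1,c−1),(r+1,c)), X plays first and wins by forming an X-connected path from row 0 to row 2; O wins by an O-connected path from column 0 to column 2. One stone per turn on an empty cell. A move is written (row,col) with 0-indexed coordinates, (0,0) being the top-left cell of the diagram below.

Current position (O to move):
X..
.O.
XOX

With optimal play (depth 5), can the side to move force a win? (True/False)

O winning at [X../.O./XOX]: True

ply 1, O at X../.O./XOX | (0,1)=-1→XO./.O./XOX; (0,2)=-1→X.O/.O./XOX; (1,0)=+1→X../OO./XOX*; (1,2)=-1→X../.OO/XOX
ply 2, X at X../OO./XOX | (0,1)=-1→XX./OO./XOX*; (0,2)=-1→X.X/OO./XOX; (1,2)=-1→X../OOX/XOX
ply 3, O at XX./OO./XOX | (0,2)=+1→XXO/OO./XOX*; (1,2)=+1→XX./OOO/XOX
ply 4: XXO/OO./XOX is terminal -1 (X); from X../.O./XOX depth 5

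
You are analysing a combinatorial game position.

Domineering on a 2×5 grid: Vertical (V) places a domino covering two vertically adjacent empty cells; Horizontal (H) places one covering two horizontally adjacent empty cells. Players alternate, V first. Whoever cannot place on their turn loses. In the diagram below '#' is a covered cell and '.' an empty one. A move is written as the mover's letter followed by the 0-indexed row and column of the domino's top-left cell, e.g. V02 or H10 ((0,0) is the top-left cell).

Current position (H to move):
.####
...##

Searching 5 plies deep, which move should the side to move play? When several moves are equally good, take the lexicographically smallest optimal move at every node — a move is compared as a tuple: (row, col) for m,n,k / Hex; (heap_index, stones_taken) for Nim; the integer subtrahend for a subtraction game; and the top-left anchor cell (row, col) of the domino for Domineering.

[.####/...##] H move#1: H10:+1/.####/##.##*, H11:-1/.####/.####
[.####/##.##] end (terminal -1, V#2); searched .####/...## to 5

H's best at [.####/...##]: H10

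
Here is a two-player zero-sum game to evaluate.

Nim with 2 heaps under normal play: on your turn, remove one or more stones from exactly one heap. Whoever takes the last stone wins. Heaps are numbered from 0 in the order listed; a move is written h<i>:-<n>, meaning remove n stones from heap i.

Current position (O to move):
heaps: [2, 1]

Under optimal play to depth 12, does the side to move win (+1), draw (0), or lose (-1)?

value((2,1), O) = +1

[(2,1)] O move#1: h0:-1:+1/(1,1)*, h0:-2:-1/(0,1), h1:-1:-1/(2,0)
[(1,1)] X move#2: h0:-1:-1/(0,1)*, h1:-1:-1/(1,0)
[(0,1)] O move#3: h1:-1:+1/(0,0)*
[(0,0)] end (terminal -1, X#4); searched (2,1) to 12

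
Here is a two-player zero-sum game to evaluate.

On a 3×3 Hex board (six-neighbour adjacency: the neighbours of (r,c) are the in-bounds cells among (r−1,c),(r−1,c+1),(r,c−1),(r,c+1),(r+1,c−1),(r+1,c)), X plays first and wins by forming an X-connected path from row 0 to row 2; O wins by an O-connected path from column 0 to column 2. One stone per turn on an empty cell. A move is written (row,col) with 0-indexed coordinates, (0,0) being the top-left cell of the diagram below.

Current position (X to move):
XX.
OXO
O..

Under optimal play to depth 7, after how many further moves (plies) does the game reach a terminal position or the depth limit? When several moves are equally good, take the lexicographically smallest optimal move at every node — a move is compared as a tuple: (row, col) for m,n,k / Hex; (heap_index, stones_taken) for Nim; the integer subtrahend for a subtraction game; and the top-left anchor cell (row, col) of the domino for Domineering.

PV length from [XX./OXO/O..]: 1 ply

[XX./OXO/O..] X move#1: (0,2):-1/XXX/OXO/O.., (2,1):+1/XX./OXO/OX.*, (2,2):-1/XX./OXO/O.X
[XX./OXO/OX.] end (terminal -1, O#2); searched XX./OXO/O.. to 7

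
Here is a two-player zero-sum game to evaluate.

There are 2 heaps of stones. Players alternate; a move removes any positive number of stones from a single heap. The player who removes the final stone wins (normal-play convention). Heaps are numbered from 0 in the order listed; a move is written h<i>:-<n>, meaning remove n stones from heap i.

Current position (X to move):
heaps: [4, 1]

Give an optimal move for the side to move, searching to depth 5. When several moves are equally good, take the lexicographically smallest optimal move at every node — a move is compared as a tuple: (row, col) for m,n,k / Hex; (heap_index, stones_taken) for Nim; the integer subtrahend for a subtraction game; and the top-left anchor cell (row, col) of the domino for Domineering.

ply 1, X at (4,1) | h0:-1=-1→(3,1); h0:-2=-1→(2,1); h0:-3=+1→(1,1)*; h0:-4=-1→(0,1); h1:-1=-1→(4,0)
ply 2, O at (1,1) | h0:-1=-1→(0,1)*; h1:-1=-1→(1,0)
ply 3, X at (0,1) | h1:-1=+1→(0,0)*
ply 4: (0,0) is terminal -1 (O); from (4,1) depth 5

X's best at [(4,1)]: h0:-3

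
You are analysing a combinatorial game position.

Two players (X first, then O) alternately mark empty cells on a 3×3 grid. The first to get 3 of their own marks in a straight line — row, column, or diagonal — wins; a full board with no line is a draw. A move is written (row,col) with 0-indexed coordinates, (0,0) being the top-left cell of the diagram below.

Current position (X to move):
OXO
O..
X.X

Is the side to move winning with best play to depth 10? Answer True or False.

X winning at [OXO/O../X.X]: True

p1 X@[OXO/O../X.X]: (1,1)[OXO/OX./X.X]+0 (1,2)[OXO/O.X/X.X]+0 (2,1)[OXO/O../XXX]+1*
p2 O@[OXO/O../XXX] terminal -1; root [OXO/O../X.X] d10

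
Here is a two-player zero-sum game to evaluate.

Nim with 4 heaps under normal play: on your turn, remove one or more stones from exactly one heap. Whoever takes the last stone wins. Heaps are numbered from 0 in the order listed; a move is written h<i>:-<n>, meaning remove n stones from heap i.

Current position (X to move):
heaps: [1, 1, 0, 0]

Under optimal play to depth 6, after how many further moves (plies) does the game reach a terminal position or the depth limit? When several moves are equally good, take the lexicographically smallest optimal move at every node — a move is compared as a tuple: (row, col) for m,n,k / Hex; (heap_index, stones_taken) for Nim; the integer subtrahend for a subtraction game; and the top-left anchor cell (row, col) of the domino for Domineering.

[(1,1,0,0)] X move#1: h0:-1:-1/(0,1,0,0)*, h1:-1:-1/(1,0,0,0)
[(0,1,0,0)] O move#2: h1:-1:+1/(0,0,0,0)*
[(0,0,0,0)] end (terminal -1, X#3); searched (1,1,0,0) to 6

PV length from [(1,1,0,0)]: 2 plies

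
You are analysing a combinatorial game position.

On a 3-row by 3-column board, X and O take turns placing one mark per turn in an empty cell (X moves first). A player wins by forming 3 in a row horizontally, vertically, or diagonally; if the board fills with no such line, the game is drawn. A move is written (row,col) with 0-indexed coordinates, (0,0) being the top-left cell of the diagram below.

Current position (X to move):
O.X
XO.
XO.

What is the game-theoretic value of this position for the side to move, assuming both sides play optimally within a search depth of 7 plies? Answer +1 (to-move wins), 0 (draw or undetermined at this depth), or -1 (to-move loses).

ply 1, X at O.X/XO./XO. | (0,1)=-1→OXX/XO./XO.*; (1,2)=-1→O.X/XOX/XO.; (2,2)=-1→O.X/XO./XOX
ply 2, O at OXX/XO./XO. | (1,2)=+0→OXX/XOO/XO.; (2,2)=+1→OXX/XO./XOO*
ply 3: OXX/XO./XOO is terminal -1 (X); from O.X/XO./XO. depth 7

value(O.X/XO./XO., X) = -1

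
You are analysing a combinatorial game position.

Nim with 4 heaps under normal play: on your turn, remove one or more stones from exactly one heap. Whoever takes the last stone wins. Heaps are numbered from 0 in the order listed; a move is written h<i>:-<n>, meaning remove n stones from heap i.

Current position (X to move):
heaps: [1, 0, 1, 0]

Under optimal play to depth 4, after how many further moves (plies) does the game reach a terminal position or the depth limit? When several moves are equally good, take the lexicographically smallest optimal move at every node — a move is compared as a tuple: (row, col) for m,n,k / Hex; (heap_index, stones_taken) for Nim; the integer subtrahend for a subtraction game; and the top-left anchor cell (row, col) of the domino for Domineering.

PV length from [(1,0,1,0)]: 2 plies

[(1,0,1,0)] X move#1: h0:-1:-1/(0,0,1,0)*, h2:-1:-1/(1,0,0,0)
[(0,0,1,0)] O move#2: h2:-1:+1/(0,0,0,0)*
[(0,0,0,0)] end (terminal -1, X#3); searched (1,0,1,0) to 4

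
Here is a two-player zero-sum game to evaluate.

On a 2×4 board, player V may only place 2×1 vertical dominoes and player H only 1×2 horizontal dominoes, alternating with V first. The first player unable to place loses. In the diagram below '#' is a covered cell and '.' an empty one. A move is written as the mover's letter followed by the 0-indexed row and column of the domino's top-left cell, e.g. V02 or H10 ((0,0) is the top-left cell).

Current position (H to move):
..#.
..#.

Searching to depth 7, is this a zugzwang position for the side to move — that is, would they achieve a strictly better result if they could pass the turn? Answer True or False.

[..#./..#.] H move#1: H00:+1/###./..#.*, H10:+1/..#./###.
[###./..#.] V move#2: V03:-1/####/..##*
[####/..##] H move#3: H10:+1/####/####*
[####/####] end (terminal -1, V#4); searched ..#./..#. to 7
pass branch (V moves first from the same position):
  | [..#./..#.] V move#1: V00:+1/#.#./#.#.*, V01:+1/.##./.##., V03:-1/..##/..##
  | [#.#./#.#.] end (terminal -1, H#2); searched ..#./..#. to 7
H moving scores +1; H passing scores -1

zugzwang(..#./..#., H) = False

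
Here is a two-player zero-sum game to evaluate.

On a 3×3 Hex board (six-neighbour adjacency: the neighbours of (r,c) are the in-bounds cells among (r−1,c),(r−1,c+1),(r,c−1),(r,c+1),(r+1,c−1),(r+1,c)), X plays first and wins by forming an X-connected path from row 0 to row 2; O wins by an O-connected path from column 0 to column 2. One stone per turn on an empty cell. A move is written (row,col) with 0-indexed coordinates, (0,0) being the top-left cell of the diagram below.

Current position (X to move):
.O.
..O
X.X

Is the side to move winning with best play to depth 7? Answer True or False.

[.O./..O/X.X] X move#1: (0,0):-1/XO./..O/X.X*, (0,2):-1/.OX/..O/X.X, (1,0):-1/.O./X.O/X.X, (1,1):-1/.O./.XO/X.X, (2,1):-1/.O./..O/XXX
[XO./..O/X.X] O move#2: (0,2):-1/XOO/..O/X.X, (1,0):+1/XO./O.O/X.X*, (1,1):-1/XO./.OO/X.X, (2,1):-1/XO./..O/XOX
[XO./O.O/X.X] X move#3: (0,2):-1/XOX/O.O/X.X*, (1,1):-1/XO./OXO/X.X, (2,1):-1/XO./O.O/XXX
[XOX/O.O/X.X] O move#4: (1,1):+1/XOX/OOO/X.X*, (2,1):-1/XOX/O.O/XOX
[XOX/OOO/X.X] end (terminal -1, X#5); searched .O./..O/X.X to 7

X winning at [.O./..O/X.X]: False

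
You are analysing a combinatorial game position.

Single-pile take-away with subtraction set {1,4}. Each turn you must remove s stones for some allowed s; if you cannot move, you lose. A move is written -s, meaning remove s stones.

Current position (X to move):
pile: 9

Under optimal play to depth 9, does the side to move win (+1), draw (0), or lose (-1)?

p1 X@[9]: -1[8]-1 -4[5]+1*
p2 O@[5]: -1[4]-1* -4[1]-1
p3 X@[4]: -1[3]-1 -4[0]+1*
p4 O@[0] terminal -1; root [9] d9

value(9, X) = +1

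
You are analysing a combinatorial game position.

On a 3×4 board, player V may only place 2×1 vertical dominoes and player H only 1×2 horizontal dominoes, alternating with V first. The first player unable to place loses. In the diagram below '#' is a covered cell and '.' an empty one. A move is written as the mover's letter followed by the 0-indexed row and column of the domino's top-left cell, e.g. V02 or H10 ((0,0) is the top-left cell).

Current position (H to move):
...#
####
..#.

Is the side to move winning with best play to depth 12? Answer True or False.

H winning at [...#/####/..#.]: True

ply 1, H at ...#/####/..#. | H00=+1→##.#/####/..#.*; H01=+1→.###/####/..#.; H20=+1→...#/####/###.
ply 2: ##.#/####/..#. is terminal -1 (V); from ...#/####/..#. depth 12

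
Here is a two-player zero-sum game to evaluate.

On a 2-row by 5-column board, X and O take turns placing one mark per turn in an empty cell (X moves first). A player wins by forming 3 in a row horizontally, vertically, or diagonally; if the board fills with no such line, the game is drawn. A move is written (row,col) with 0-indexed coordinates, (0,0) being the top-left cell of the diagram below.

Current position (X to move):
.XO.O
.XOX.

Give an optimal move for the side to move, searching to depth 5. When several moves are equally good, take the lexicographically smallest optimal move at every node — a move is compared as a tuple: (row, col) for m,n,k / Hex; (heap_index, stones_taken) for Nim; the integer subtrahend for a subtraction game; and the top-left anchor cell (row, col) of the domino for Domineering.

ply 1, X at .XO.O/.XOX. | (0,0)=-1→XXO.O/.XOX.; (0,3)=+0→.XOXO/.XOX.*; (1,0)=-1→.XO.O/XXOX.; (1,4)=-1→.XO.O/.XOXX
ply 2, O at .XOXO/.XOX. | (0,0)=+0→OXOXO/.XOX.*; (1,0)=+0→.XOXO/OXOX.; (1,4)=+0→.XOXO/.XOXO
ply 3, X at OXOXO/.XOX. | (1,0)=+0→OXOXO/XXOX.*; (1,4)=+0→OXOXO/.XOXX
ply 4, O at OXOXO/XXOX. | (1,4)=+0→OXOXO/XXOXO*
ply 5: OXOXO/XXOXO is terminal +0 (X); from .XO.O/.XOX. depth 5

X's best at [.XO.O/.XOX.]: (0,3)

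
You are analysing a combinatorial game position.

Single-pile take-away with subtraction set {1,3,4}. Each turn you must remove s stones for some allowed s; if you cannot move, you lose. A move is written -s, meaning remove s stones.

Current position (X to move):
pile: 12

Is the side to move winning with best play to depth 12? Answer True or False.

X winning at [12]: True

[12] X move#1: -1:-1/11, -3:+1/9*, -4:-1/8
[9] O move#2: -1:-1/8*, -3:-1/6, -4:-1/5
[8] X move#3: -1:+1/7*, -3:-1/5, -4:-1/4
[7] O move#4: -1:-1/6*, -3:-1/4, -4:-1/3
[6] X move#5: -1:-1/5, -3:-1/3, -4:+1/2*
[2] O move#6: -1:-1/1*
[1] X move#7: -1:+1/0*
[0] end (terminal -1, O#8); searched 12 to 12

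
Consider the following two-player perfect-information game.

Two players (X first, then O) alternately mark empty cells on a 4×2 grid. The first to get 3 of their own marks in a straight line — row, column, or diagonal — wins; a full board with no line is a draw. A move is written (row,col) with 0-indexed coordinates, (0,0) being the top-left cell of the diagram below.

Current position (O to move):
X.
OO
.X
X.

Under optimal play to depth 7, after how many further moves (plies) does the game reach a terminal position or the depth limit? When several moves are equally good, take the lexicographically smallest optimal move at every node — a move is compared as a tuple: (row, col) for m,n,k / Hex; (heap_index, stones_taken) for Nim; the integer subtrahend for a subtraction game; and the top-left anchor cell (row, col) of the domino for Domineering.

PV length from [X./OO/.X/X.]: 3 plies

[X./OO/.X/X.] O move#1: (0,1):+0/XO/OO/.X/X.*, (2,0):+0/X./OO/OX/X., (3,1):+0/X./OO/.X/XO
[XO/OO/.X/X.] X move#2: (2,0):+0/XO/OO/XX/X.*, (3,1):+0/XO/OO/.X/XX
[XO/OO/XX/X.] O move#3: (3,1):+0/XO/OO/XX/XO*
[XO/OO/XX/XO] end (terminal +0, X#4); searched X./OO/.X/X. to 7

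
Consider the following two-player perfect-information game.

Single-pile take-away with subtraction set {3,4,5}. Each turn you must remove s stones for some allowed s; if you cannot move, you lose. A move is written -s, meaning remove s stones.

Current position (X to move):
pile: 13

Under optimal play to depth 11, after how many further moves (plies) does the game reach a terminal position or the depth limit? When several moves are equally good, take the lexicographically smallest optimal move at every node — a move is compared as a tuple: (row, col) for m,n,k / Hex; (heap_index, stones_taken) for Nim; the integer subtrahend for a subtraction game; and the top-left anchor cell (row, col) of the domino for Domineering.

p1 X@[13]: -3[10]+1* -4[9]+1 -5[8]+1
p2 O@[10]: -3[7]-1* -4[6]-1 -5[5]-1
p3 X@[7]: -3[4]-1 -4[3]-1 -5[2]+1*
p4 O@[2] terminal -1; root [13] d11

PV length from [13]: 3 plies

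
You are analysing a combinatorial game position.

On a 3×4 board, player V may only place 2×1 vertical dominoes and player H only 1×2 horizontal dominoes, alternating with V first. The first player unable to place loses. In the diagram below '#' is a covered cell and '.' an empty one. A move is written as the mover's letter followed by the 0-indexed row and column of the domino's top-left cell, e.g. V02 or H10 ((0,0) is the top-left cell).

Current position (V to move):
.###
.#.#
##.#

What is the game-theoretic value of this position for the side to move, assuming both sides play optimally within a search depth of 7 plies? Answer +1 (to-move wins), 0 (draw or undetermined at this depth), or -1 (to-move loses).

value(.###/.#.#/##.#, V) = +1

[.###/.#.#/##.#] V move#1: V00:+1/####/##.#/##.#*, V12:+1/.###/.###/####
[####/##.#/##.#] end (terminal -1, H#2); searched .###/.#.#/##.# to 7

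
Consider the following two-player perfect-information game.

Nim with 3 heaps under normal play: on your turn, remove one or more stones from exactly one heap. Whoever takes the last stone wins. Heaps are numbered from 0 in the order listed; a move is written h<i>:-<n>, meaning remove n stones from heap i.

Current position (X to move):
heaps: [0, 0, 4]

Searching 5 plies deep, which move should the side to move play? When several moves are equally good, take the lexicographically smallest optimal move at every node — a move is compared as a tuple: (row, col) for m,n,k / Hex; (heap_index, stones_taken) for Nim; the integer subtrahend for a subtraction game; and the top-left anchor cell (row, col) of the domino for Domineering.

p1 X@[(0,0,4)]: h2:-1[(0,0,3)]-1 h2:-2[(0,0,2)]-1 h2:-3[(0,0,1)]-1 h2:-4[(0,0,0)]+1*
p2 O@[(0,0,0)] terminal -1; root [(0,0,4)] d5

X's best at [(0,0,4)]: h2:-4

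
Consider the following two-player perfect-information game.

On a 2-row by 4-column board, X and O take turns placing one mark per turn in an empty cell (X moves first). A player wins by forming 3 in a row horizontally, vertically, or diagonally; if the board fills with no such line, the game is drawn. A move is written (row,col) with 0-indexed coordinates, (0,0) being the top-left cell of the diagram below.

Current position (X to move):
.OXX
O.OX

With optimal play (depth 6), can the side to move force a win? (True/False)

X winning at [.OXX/O.OX]: False

p1 X@[.OXX/O.OX]: (0,0)[XOXX/O.OX]-1 (1,1)[.OXX/OXOX]+0*
p2 O@[.OXX/OXOX]: (0,0)[OOXX/OXOX]+0*
p3 X@[OOXX/OXOX] terminal +0; root [.OXX/O.OX] d6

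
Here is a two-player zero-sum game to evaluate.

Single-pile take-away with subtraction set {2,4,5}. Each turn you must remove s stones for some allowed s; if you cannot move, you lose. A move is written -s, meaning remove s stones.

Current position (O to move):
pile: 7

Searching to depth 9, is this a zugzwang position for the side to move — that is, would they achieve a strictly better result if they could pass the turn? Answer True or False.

ply 1, O at 7 | -2=-1→5*; -4=-1→3; -5=-1→2
ply 2, X at 5 | -2=-1→3; -4=+1→1*; -5=+1→0
ply 3: 1 is terminal -1 (O); from 7 depth 9
pass branch (X moves first from the same position):
  | ply 1, X at 7 | -2=-1→5*; -4=-1→3; -5=-1→2
  | ply 2, O at 5 | -2=-1→3; -4=+1→1*; -5=+1→0
  | ply 3: 1 is terminal -1 (X); from 7 depth 9
O moving scores -1; O passing scores +1

zugzwang(7, O) = True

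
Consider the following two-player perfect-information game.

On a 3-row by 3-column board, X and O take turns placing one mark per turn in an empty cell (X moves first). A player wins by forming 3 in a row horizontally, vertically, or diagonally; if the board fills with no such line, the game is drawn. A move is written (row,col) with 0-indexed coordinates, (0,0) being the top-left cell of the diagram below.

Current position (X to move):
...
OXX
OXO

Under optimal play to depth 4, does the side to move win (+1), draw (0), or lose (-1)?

value(.../OXX/OXO, X) = +1

p1 X@[.../OXX/OXO]: (0,0)[X../OXX/OXO]+0 (0,1)[.X./OXX/OXO]+1* (0,2)[..X/OXX/OXO]-1
p2 O@[.X./OXX/OXO] terminal -1; root [.../OXX/OXO] d4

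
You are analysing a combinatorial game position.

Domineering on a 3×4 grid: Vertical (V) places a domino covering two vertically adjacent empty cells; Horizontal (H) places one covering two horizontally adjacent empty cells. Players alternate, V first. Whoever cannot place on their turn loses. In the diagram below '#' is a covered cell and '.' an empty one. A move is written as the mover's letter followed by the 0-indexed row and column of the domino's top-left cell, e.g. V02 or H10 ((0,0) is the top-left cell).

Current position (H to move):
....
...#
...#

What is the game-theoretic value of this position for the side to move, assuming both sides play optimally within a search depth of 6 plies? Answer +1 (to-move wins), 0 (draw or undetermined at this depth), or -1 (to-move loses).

p1 H@[..../...#/...#]: H00[##../...#/...#]-1 H01[.##./...#/...#]-1 H02[..##/...#/...#]-1 H10[..../##.#/...#]+1* H11[..../.###/...#]+1 H20[..../...#/##.#]-1 H21[..../...#/.###]-1
p2 V@[..../##.#/...#]: V02[..#./####/...#]-1* V12[..../####/..##]-1
p3 H@[..#./####/...#]: H00[###./####/...#]+1* H20[..#./####/##.#]+1 H21[..#./####/.###]+1
p4 V@[###./####/...#] terminal -1; root [..../...#/...#] d6

value(..../...#/...#, H) = +1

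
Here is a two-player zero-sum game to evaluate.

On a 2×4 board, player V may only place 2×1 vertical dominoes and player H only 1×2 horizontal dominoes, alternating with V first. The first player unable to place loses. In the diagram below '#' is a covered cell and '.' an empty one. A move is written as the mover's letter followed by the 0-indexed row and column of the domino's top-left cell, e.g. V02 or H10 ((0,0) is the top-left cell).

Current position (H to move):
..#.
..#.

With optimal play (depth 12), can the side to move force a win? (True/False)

ply 1, H at ..#./..#. | H00=+1→###./..#.*; H10=+1→..#./###.
ply 2, V at ###./..#. | V03=-1→####/..##*
ply 3, H at ####/..## | H10=+1→####/####*
ply 4: ####/#### is terminal -1 (V); from ..#./..#. depth 12

H winning at [..#./..#.]: True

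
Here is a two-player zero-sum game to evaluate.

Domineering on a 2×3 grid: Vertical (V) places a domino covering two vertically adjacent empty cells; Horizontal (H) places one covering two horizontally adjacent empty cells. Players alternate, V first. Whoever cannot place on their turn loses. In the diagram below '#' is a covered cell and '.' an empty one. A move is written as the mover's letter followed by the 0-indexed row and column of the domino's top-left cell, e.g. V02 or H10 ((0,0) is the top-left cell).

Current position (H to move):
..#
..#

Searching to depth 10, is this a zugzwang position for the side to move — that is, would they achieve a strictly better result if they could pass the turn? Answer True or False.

zugzwang(..#/..#, H) = False

p1 H@[..#/..#]: H00[###/..#]+1* H10[..#/###]+1
p2 V@[###/..#] terminal -1; root [..#/..#] d10
pass branch (V moves first from the same position):
  | p1 V@[..#/..#]: V00[#.#/#.#]+1* V01[.##/.##]+1
  | p2 H@[#.#/#.#] terminal -1; root [..#/..#] d10
H moving scores +1; H passing scores -1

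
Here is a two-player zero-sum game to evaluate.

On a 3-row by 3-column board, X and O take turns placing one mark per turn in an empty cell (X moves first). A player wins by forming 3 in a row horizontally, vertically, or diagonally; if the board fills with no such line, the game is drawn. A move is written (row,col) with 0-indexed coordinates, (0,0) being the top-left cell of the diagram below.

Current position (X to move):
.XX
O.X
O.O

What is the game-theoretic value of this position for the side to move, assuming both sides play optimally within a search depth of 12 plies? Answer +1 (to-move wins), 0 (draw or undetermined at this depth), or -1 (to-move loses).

value(.XX/O.X/O.O, X) = +1

[.XX/O.X/O.O] X move#1: (0,0):+1/XXX/O.X/O.O*, (1,1):-1/.XX/OXX/O.O, (2,1):-1/.XX/O.X/OXO
[XXX/O.X/O.O] end (terminal -1, O#2); searched .XX/O.X/O.O to 12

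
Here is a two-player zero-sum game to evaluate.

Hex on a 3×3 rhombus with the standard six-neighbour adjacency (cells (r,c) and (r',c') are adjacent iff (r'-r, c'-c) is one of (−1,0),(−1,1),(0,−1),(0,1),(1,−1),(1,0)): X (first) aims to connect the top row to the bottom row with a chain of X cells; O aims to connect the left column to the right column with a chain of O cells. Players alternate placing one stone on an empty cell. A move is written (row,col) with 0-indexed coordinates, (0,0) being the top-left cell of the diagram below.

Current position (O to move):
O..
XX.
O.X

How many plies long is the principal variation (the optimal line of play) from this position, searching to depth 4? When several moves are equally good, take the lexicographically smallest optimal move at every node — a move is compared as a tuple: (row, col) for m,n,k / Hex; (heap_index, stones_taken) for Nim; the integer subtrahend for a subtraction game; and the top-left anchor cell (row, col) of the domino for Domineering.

p1 O@[O../XX./O.X]: (0,1)[OO./XX./O.X]-1* (0,2)[O.O/XX./O.X]-1 (1,2)[O../XXO/O.X]-1 (2,1)[O../XX./OOX]-1
p2 X@[OO./XX./O.X]: (0,2)[OOX/XX./O.X]+1* (1,2)[OO./XXX/O.X]-1 (2,1)[OO./XX./OXX]-1
p3 O@[OOX/XX./O.X]: (1,2)[OOX/XXO/O.X]-1* (2,1)[OOX/XX./OOX]-1
p4 X@[OOX/XXO/O.X]: (2,1)[OOX/XXO/OXX]+1*
p5 O@[OOX/XXO/OXX] terminal -1; root [O../XX./O.X] d4

PV length from [O../XX./O.X]: 4 plies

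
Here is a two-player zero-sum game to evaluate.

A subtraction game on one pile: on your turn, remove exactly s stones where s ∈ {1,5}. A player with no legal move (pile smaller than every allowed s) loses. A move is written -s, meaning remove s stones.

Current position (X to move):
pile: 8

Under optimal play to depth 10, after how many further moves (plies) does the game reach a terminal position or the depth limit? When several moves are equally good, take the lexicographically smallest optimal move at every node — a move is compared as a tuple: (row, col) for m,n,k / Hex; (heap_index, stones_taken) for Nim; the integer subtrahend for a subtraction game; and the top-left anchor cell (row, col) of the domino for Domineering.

PV length from [8]: 8 plies

[8] X move#1: -1:-1/7*, -5:-1/3
[7] O move#2: -1:+1/6*, -5:+1/2
[6] X move#3: -1:-1/5*, -5:-1/1
[5] O move#4: -1:+1/4*, -5:+1/0
[4] X move#5: -1:-1/3*
[3] O move#6: -1:+1/2*
[2] X move#7: -1:-1/1*
[1] O move#8: -1:+1/0*
[0] end (terminal -1, X#9); searched 8 to 10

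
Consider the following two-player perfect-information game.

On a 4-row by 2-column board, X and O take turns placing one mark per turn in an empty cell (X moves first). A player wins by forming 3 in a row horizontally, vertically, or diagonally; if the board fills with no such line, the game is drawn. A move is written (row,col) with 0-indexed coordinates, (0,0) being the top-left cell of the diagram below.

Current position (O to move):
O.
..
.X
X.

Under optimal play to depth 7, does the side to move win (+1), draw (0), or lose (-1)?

value(O./../.X/X., O) = 0

ply 1, O at O./../.X/X. | (0,1)=+0→OO/../.X/X.*; (1,0)=+0→O./O./.X/X.; (1,1)=+0→O./.O/.X/X.; (2,0)=+0→O./../OX/X.; (3,1)=+0→O./../.X/XO
ply 2, X at OO/../.X/X. | (1,0)=+0→OO/X./.X/X.*; (1,1)=+0→OO/.X/.X/X.; (2,0)=+0→OO/../XX/X.; (3,1)=+0→OO/../.X/XX
ply 3, O at OO/X./.X/X. | (1,1)=-1→OO/XO/.X/X.; (2,0)=+0→OO/X./OX/X.*; (3,1)=-1→OO/X./.X/XO
ply 4, X at OO/X./OX/X. | (1,1)=+0→OO/XX/OX/X.*; (3,1)=+0→OO/X./OX/XX
ply 5, O at OO/XX/OX/X. | (3,1)=+0→OO/XX/OX/XO*
ply 6: OO/XX/OX/XO is terminal +0 (X); from O./../.X/X. depth 7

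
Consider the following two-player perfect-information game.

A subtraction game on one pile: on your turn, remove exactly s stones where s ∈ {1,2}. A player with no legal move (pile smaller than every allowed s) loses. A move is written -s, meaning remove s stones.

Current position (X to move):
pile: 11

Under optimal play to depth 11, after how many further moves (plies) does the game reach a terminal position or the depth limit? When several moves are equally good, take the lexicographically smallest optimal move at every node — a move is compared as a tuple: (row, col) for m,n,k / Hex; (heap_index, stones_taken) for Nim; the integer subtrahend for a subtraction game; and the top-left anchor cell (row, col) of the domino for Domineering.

PV length from [11]: 7 plies

ply 1, X at 11 | -1=-1→10; -2=+1→9*
ply 2, O at 9 | -1=-1→8*; -2=-1→7
ply 3, X at 8 | -1=-1→7; -2=+1→6*
ply 4, O at 6 | -1=-1→5*; -2=-1→4
ply 5, X at 5 | -1=-1→4; -2=+1→3*
ply 6, O at 3 | -1=-1→2*; -2=-1→1
ply 7, X at 2 | -1=-1→1; -2=+1→0*
ply 8: 0 is terminal -1 (O); from 11 depth 11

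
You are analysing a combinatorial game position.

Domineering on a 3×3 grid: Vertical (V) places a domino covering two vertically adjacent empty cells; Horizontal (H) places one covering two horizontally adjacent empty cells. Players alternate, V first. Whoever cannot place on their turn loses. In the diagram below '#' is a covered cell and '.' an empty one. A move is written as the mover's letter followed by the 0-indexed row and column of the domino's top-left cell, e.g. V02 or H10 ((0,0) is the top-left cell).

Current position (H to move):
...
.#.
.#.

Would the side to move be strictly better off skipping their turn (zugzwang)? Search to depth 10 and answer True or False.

ply 1, H at .../.#./.#. | H00=-1→##./.#./.#.*; H01=-1→.##/.#./.#.
ply 2, V at ##./.#./.#. | V02=+1→###/.##/.#.*; V10=+1→##./##./##.; V12=+1→##./.##/.##
ply 3: ###/.##/.#. is terminal -1 (H); from .../.#./.#. depth 10
pass branch (V moves first from the same position):
  | ply 1, V at .../.#./.#. | V00=+1→#../##./.#.*; V02=+1→..#/.##/.#.; V10=+1→.../##./##.; V12=+1→.../.##/.##
  | ply 2, H at #../##./.#. | H01=-1→###/##./.#.*
  | ply 3, V at ###/##./.#. | V12=+1→###/###/.##*
  | ply 4: ###/###/.## is terminal -1 (H); from .../.#./.#. depth 10
H moving scores -1; H passing scores -1

zugzwang(.../.#./.#., H) = False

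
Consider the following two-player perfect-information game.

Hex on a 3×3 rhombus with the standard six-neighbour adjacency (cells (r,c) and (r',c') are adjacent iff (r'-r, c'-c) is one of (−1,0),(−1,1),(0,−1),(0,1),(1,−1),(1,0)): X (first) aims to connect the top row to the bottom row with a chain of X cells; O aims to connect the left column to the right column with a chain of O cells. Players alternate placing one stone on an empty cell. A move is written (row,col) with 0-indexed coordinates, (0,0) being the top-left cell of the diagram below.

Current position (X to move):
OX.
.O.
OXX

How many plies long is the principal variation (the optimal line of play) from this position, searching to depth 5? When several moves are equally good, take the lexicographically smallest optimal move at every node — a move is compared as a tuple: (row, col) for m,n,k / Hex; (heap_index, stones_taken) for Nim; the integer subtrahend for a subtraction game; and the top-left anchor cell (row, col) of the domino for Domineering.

ply 1, X at OX./.O./OXX | (0,2)=-1→OXX/.O./OXX*; (1,0)=-1→OX./XO./OXX; (1,2)=-1→OX./.OX/OXX
ply 2, O at OXX/.O./OXX | (1,0)=-1→OXX/OO./OXX; (1,2)=+1→OXX/.OO/OXX*
ply 3: OXX/.OO/OXX is terminal -1 (X); from OX./.O./OXX depth 5

PV length from [OX./.O./OXX]: 2 plies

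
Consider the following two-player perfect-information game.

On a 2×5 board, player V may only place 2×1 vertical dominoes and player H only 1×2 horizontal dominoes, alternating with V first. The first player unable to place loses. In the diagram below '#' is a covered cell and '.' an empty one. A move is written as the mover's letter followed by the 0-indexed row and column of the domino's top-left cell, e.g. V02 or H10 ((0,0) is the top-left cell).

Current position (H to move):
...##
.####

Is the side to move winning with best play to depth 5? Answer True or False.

H winning at [...##/.####]: True

ply 1, H at ...##/.#### | H00=+1→##.##/.####*; H01=-1→.####/.####
ply 2: ##.##/.#### is terminal -1 (V); from ...##/.#### depth 5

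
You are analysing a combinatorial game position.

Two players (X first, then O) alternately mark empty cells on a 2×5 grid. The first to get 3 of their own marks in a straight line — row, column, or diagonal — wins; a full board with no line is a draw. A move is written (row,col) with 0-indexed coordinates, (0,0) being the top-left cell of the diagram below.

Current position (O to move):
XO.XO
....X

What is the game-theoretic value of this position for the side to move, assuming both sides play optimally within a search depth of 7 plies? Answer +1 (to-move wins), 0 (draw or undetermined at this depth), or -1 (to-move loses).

value(XO.XO/....X, O) = 0

ply 1, O at XO.XO/....X | (0,2)=+0→XOOXO/....X*; (1,0)=+0→XO.XO/O...X; (1,1)=+0→XO.XO/.O..X; (1,2)=+0→XO.XO/..O.X; (1,3)=+0→XO.XO/...OX
ply 2, X at XOOXO/....X | (1,0)=+0→XOOXO/X...X*; (1,1)=+0→XOOXO/.X..X; (1,2)=+0→XOOXO/..X.X; (1,3)=+0→XOOXO/...XX
ply 3, O at XOOXO/X...X | (1,1)=+0→XOOXO/XO..X*; (1,2)=+0→XOOXO/X.O.X; (1,3)=+0→XOOXO/X..OX
ply 4, X at XOOXO/XO..X | (1,2)=+0→XOOXO/XOX.X*; (1,3)=+0→XOOXO/XO.XX
ply 5, O at XOOXO/XOX.X | (1,3)=+0→XOOXO/XOXOX*
ply 6: XOOXO/XOXOX is terminal +0 (X); from XO.XO/....X depth 7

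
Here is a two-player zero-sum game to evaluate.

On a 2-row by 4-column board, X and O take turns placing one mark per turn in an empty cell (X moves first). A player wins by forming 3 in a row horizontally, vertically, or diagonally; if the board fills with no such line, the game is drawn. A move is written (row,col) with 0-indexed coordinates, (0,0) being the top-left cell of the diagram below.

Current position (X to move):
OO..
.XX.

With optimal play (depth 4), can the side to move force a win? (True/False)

[OO../.XX.] X move#1: (0,2):+1/OOX./.XX.*, (0,3):-1/OO.X/.XX., (1,0):+1/OO../XXX., (1,3):+1/OO../.XXX
[OOX./.XX.] O move#2: (0,3):-1/OOXO/.XX.*, (1,0):-1/OOX./OXX., (1,3):-1/OOX./.XXO
[OOXO/.XX.] X move#3: (1,0):+1/OOXO/XXX.*, (1,3):+1/OOXO/.XXX
[OOXO/XXX.] end (terminal -1, O#4); searched OO../.XX. to 4

X winning at [OO../.XX.]: True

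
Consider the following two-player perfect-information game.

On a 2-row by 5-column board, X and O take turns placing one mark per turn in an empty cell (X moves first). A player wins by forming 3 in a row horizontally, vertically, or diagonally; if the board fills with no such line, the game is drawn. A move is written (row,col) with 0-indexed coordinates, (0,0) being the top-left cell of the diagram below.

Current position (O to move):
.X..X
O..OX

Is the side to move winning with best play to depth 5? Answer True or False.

ply 1, O at .X..X/O..OX | (0,0)=+0→OX..X/O..OX*; (0,2)=+0→.XO.X/O..OX; (0,3)=+0→.X.OX/O..OX; (1,1)=+0→.X..X/OO.OX; (1,2)=+0→.X..X/O.OOX
ply 2, X at OX..X/O..OX | (0,2)=+0→OXX.X/O..OX*; (0,3)=+0→OX.XX/O..OX; (1,1)=+0→OX..X/OX.OX; (1,2)=+0→OX..X/O.XOX
ply 3, O at OXX.X/O..OX | (0,3)=+0→OXXOX/O..OX*; (1,1)=-1→OXX.X/OO.OX; (1,2)=-1→OXX.X/O.OOX
ply 4, X at OXXOX/O..OX | (1,1)=+0→OXXOX/OX.OX*; (1,2)=+0→OXXOX/O.XOX
ply 5, O at OXXOX/OX.OX | (1,2)=+0→OXXOX/OXOOX*
ply 6: OXXOX/OXOOX is terminal +0 (X); from .X..X/O..OX depth 5

O winning at [.X..X/O..OX]: False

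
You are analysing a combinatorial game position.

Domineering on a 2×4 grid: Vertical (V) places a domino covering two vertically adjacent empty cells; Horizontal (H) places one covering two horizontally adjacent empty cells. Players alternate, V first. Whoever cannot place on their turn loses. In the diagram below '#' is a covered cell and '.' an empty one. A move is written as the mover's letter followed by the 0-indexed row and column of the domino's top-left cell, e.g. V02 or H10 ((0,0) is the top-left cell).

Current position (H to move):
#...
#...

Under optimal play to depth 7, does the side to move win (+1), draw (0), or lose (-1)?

[#.../#...] H move#1: H01:+1/###./#...*, H02:+1/#.##/#..., H11:+1/#.../###., H12:+1/#.../#.##
[###./#...] V move#2: V03:-1/####/#..#*
[####/#..#] H move#3: H11:+1/####/####*
[####/####] end (terminal -1, V#4); searched #.../#... to 7

value(#.../#..., H) = +1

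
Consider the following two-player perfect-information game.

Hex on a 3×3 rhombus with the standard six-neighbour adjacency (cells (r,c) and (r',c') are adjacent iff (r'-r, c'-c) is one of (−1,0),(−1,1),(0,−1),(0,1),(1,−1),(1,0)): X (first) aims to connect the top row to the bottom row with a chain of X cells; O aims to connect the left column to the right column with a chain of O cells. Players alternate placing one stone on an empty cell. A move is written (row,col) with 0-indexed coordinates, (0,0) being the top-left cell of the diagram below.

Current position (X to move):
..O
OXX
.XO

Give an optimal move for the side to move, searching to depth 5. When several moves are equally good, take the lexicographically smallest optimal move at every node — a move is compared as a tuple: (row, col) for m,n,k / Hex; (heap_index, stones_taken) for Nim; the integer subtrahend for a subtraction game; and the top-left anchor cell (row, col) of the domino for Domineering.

p1 X@[..O/OXX/.XO]: (0,0)[X.O/OXX/.XO]-1 (0,1)[.XO/OXX/.XO]+1* (2,0)[..O/OXX/XXO]-1
p2 O@[.XO/OXX/.XO] terminal -1; root [..O/OXX/.XO] d5

X's best at [..O/OXX/.XO]: (0,1)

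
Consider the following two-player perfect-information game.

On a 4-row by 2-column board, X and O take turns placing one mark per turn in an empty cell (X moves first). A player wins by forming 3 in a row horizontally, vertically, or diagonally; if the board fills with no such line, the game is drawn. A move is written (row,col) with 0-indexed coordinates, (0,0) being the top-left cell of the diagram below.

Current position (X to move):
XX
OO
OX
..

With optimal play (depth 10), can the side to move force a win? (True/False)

[XX/OO/OX/..] X move#1: (3,0):+0/XX/OO/OX/X.*, (3,1):-1/XX/OO/OX/.X
[XX/OO/OX/X.] O move#2: (3,1):+0/XX/OO/OX/XO*
[XX/OO/OX/XO] end (terminal +0, X#3); searched XX/OO/OX/.. to 10

X winning at [XX/OO/OX/..]: False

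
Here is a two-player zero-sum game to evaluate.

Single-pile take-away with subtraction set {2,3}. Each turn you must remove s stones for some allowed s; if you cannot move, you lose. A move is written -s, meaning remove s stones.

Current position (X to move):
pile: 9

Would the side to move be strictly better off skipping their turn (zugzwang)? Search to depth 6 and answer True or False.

p1 X@[9]: -2[7]-1 -3[6]+1*
p2 O@[6]: -2[4]-1* -3[3]-1
p3 X@[4]: -2[2]-1 -3[1]+1*
p4 O@[1] terminal -1; root [9] d6
suppose X passes — search the same position with O to move:
pass> p1 O@[9]: -2[7]-1 -3[6]+1*
pass> p2 X@[6]: -2[4]-1* -3[3]-1
pass> p3 O@[4]: -2[2]-1 -3[1]+1*
pass> p4 X@[1] terminal -1; root [9] d6
for X: play +1, pass -1

zugzwang(9, X) = False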